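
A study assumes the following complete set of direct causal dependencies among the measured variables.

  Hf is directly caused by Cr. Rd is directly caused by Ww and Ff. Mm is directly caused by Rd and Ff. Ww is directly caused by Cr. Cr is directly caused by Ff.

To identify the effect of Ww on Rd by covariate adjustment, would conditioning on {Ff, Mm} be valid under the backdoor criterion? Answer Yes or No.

Backdoor paths from Ww to Rd (paths whose first edge points into Ww):
  P1: Ww <- Cr <- Ff -> Rd
  P2: Ww <- Cr <- Ff -> Mm <- Rd
Condition 1 (no descendant of Ww in the set): FAILS — Mm is a descendant of Ww.
Condition 2 (every backdoor path blocked by {Ff, Mm}):
  P1: blocked at fork node Ff ∈ conditioning set.
  P2: blocked at fork node Ff ∈ conditioning set.
{Ff, Mm} does not satisfy the backdoor criterion.

No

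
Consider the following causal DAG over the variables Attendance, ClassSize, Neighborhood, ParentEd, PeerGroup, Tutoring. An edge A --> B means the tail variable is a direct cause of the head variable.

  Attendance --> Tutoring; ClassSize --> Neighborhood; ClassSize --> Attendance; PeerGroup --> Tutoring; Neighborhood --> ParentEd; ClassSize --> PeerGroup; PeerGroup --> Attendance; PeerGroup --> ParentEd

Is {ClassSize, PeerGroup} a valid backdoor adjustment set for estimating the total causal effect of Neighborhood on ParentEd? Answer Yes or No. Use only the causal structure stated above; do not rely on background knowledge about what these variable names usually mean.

Backdoor paths from Neighborhood to ParentEd (paths whose first edge points into Neighborhood):
  P1: Neighborhood <- ClassSize -> PeerGroup -> ParentEd
  P2: Neighborhood <- ClassSize -> Attendance <- PeerGroup -> ParentEd
  P3: Neighborhood <- ClassSize -> Attendance -> Tutoring <- PeerGroup -> ParentEd
Condition 1 (no descendant of Neighborhood in the set): holds — descendants of Neighborhood are {ParentEd}; none are in {ClassSize, PeerGroup}.
Condition 2 (every backdoor path blocked by {ClassSize, PeerGroup}):
  P1: blocked at fork node ClassSize ∈ conditioning set.
  P2: blocked at fork node ClassSize ∈ conditioning set.
  P3: blocked at fork node ClassSize ∈ conditioning set.
{ClassSize, PeerGroup} satisfies the backdoor criterion.

Yes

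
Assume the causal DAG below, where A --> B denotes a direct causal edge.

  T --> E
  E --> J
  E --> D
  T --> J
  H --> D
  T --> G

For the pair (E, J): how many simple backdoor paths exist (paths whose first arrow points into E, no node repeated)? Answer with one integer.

1

A backdoor path from E to J is any simple undirected path whose first edge points into E (i.e. leaves E via a parent).
Parents of E: {T}.
Enumerating:
  P1: E <- T -> J
That exhausts the simple backdoor paths. Count: 1.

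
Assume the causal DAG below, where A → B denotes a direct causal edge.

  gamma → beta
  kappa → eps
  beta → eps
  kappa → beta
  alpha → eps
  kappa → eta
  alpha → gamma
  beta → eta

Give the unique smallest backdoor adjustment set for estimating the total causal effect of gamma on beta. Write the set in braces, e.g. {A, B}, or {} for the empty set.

Variables eligible for adjustment (non-descendants of gamma, excluding gamma and beta): {alpha, kappa}.
Backdoor paths from gamma to beta:
  P1: gamma <- alpha -> eps <- kappa -> beta
  P2: gamma <- alpha -> eps <- kappa -> eta <- beta
  P3: gamma <- alpha -> eps <- beta
Each backdoor path contains an unconditioned collider, so every path is already blocked with the empty conditioning set:
  P1: blocked at collider eps (neither it nor any descendant is in the conditioning set).
  P2: blocked at collider eps (neither it nor any descendant is in the conditioning set).
  P3: blocked at collider eps (neither it nor any descendant is in the conditioning set).
The empty set is therefore the unique smallest valid set.

{}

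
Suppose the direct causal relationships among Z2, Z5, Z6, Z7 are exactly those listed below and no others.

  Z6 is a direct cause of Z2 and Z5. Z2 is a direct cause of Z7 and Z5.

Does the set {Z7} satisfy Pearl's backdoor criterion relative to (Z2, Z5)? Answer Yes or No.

No

Backdoor paths from Z2 to Z5 (paths whose first edge points into Z2):
  P1: Z2 <- Z6 -> Z5
Condition 1 (no descendant of Z2 in the set): FAILS — Z7 is a descendant of Z2.
Condition 2 (every backdoor path blocked by {Z7}):
  P1: open — no interior node is in the conditioning set.
{Z7} does not satisfy the backdoor criterion.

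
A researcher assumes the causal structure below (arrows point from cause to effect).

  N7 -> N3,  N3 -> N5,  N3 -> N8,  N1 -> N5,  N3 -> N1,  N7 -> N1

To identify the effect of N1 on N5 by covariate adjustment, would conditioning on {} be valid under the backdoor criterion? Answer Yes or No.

Backdoor paths from N1 to N5 (paths whose first edge points into N1):
  P1: N1 <- N7 -> N3 -> N5
  P2: N1 <- N3 -> N5
Condition 1 (no descendant of N1 in the set): holds — descendants of N1 are {N5}; none are in {}.
Condition 2 (every backdoor path blocked by {}):
  P1: open — no interior node is in the conditioning set.
  P2: open — no interior node is in the conditioning set.
{} does not satisfy the backdoor criterion.

No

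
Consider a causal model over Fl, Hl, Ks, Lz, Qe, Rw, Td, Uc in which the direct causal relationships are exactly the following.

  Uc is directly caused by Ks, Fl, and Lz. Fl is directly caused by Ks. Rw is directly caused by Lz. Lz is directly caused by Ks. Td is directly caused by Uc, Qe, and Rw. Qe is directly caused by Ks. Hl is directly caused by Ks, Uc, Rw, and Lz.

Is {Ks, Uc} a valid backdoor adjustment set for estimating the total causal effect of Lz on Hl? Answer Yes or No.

Backdoor paths from Lz to Hl (paths whose first edge points into Lz):
  P1: Lz <- Ks -> Qe -> Td <- Rw -> Hl
  P2: Lz <- Ks -> Qe -> Td <- Uc -> Hl
  P3: Lz <- Ks -> Fl -> Uc -> Hl
  P4: Lz <- Ks -> Fl -> Uc -> Td <- Rw -> Hl
  P5: Lz <- Ks -> Uc -> Hl
  P6: Lz <- Ks -> Uc -> Td <- Rw -> Hl
  P7: Lz <- Ks -> Hl
Condition 1 (no descendant of Lz in the set): FAILS — Uc is a descendant of Lz.
Condition 2 (every backdoor path blocked by {Ks, Uc}):
  P1: blocked at fork node Ks ∈ conditioning set.
  P2: blocked at fork node Ks ∈ conditioning set.
  P3: blocked at fork node Ks ∈ conditioning set.
  P4: blocked at fork node Ks ∈ conditioning set.
  P5: blocked at fork node Ks ∈ conditioning set.
  P6: blocked at fork node Ks ∈ conditioning set.
  P7: blocked at fork node Ks ∈ conditioning set.
{Ks, Uc} does not satisfy the backdoor criterion.

No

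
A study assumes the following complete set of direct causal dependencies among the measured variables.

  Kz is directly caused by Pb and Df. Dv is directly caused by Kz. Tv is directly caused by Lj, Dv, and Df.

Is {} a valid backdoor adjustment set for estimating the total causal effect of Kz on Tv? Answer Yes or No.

No

Backdoor paths from Kz to Tv (paths whose first edge points into Kz):
  P1: Kz <- Df -> Tv
Condition 1 (no descendant of Kz in the set): holds — descendants of Kz are {Dv, Tv}; none are in {}.
Condition 2 (every backdoor path blocked by {}):
  P1: open — no interior node is in the conditioning set.
{} does not satisfy the backdoor criterion.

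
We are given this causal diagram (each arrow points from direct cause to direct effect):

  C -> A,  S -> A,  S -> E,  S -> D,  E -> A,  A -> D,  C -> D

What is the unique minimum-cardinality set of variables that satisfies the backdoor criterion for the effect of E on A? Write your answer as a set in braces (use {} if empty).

{S}

Variables eligible for adjustment (non-descendants of E, excluding E and A): {C, S}.
Backdoor paths from E to A:
  P1: E <- S -> A
  P2: E <- S -> D <- C -> A
  P3: E <- S -> D <- A
The empty set is not sufficient: P1 (E <- S -> A) has no collider blocking it and no conditioned non-collider, so it is open.
Try {S}:
  P1: blocked at fork node S ∈ conditioning set.
  P2: blocked at fork node S ∈ conditioning set.
  P3: blocked at fork node S ∈ conditioning set.
{S} contains no descendant of E and blocks every backdoor path.
No other singleton works — e.g. {C} leaves P1 open — so {S} is the unique smallest valid adjustment set.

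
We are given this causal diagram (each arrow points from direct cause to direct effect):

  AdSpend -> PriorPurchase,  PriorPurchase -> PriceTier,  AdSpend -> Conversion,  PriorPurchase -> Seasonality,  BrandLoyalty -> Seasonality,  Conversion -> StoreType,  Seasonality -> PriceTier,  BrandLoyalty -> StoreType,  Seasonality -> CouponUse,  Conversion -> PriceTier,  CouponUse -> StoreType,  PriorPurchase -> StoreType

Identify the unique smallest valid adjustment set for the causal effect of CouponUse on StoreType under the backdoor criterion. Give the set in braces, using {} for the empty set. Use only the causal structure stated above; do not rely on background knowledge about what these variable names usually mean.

{Seasonality}

Variables eligible for adjustment (non-descendants of CouponUse, excluding CouponUse and StoreType): {AdSpend, BrandLoyalty, Conversion, PriceTier, PriorPurchase, Seasonality}.
Backdoor paths from CouponUse to StoreType:
  P1: CouponUse <- Seasonality <- PriorPurchase <- AdSpend -> Conversion -> StoreType
  P2: CouponUse <- Seasonality <- PriorPurchase -> PriceTier <- Conversion -> StoreType
  P3: CouponUse <- Seasonality <- PriorPurchase -> StoreType
  P4: CouponUse <- Seasonality <- BrandLoyalty -> StoreType
  P5: CouponUse <- Seasonality -> PriceTier <- PriorPurchase <- AdSpend -> Conversion -> StoreType
  P6: CouponUse <- Seasonality -> PriceTier <- PriorPurchase -> StoreType
  P7: CouponUse <- Seasonality -> PriceTier <- Conversion <- AdSpend -> PriorPurchase -> StoreType
  P8: CouponUse <- Seasonality -> PriceTier <- Conversion -> StoreType
The empty set is not sufficient: P1 (CouponUse <- Seasonality <- PriorPurchase <- AdSpend -> Conversion -> StoreType) has no collider blocking it and no conditioned non-collider, so it is open.
Try {Seasonality}:
  P1: blocked at chain node Seasonality ∈ conditioning set.
  P2: blocked at chain node Seasonality ∈ conditioning set.
  P3: blocked at chain node Seasonality ∈ conditioning set.
  P4: blocked at chain node Seasonality ∈ conditioning set.
  P5: blocked at fork node Seasonality ∈ conditioning set.
  P6: blocked at fork node Seasonality ∈ conditioning set.
  P7: blocked at fork node Seasonality ∈ conditioning set.
  P8: blocked at fork node Seasonality ∈ conditioning set.
{Seasonality} contains no descendant of CouponUse and blocks every backdoor path.
No other singleton works — e.g. {AdSpend} leaves P3 open — so {Seasonality} is the unique smallest valid adjustment set.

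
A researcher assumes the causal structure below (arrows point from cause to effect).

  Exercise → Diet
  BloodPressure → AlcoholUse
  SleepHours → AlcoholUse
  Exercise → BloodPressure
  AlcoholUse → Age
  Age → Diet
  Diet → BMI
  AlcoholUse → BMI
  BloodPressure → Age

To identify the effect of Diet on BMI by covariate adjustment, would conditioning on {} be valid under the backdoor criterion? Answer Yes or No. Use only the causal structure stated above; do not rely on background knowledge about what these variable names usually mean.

Backdoor paths from Diet to BMI (paths whose first edge points into Diet):
  P1: Diet <- Exercise -> BloodPressure -> AlcoholUse -> BMI
  P2: Diet <- Exercise -> BloodPressure -> Age <- AlcoholUse -> BMI
  P3: Diet <- Age <- BloodPressure -> AlcoholUse -> BMI
  P4: Diet <- Age <- AlcoholUse -> BMI
Condition 1 (no descendant of Diet in the set): holds — descendants of Diet are {BMI}; none are in {}.
Condition 2 (every backdoor path blocked by {}):
  P1: open — no interior node is in the conditioning set.
  P2: blocked at collider Age (neither it nor any descendant is in the conditioning set).
  P3: open — no interior node is in the conditioning set.
  P4: open — no interior node is in the conditioning set.
{} does not satisfy the backdoor criterion.

No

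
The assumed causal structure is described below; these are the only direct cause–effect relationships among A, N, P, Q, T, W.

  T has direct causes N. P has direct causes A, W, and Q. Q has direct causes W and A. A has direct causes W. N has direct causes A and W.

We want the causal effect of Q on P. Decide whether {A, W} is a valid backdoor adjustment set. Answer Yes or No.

Yes

Backdoor paths from Q to P (paths whose first edge points into Q):
  P1: Q <- W -> A -> P
  P2: Q <- W -> N <- A -> P
  P3: Q <- W -> P
  P4: Q <- A <- W -> P
  P5: Q <- A -> N <- W -> P
  P6: Q <- A -> P
Condition 1 (no descendant of Q in the set): holds — descendants of Q are {P}; none are in {A, W}.
Condition 2 (every backdoor path blocked by {A, W}):
  P1: blocked at fork node W ∈ conditioning set.
  P2: blocked at fork node W ∈ conditioning set.
  P3: blocked at fork node W ∈ conditioning set.
  P4: blocked at chain node A ∈ conditioning set.
  P5: blocked at fork node A ∈ conditioning set.
  P6: blocked at fork node A ∈ conditioning set.
{A, W} satisfies the backdoor criterion.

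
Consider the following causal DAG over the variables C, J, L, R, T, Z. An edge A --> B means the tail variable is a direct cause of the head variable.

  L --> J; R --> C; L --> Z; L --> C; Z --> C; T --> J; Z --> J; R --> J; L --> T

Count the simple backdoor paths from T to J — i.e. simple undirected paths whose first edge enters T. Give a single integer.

5

A backdoor path from T to J is any simple undirected path whose first edge points into T (i.e. leaves T via a parent).
Parents of T: {L}.
Enumerating:
  P1: T <- L -> Z -> J
  P2: T <- L -> Z -> C <- R -> J
  P3: T <- L -> J
  P4: T <- L -> C <- Z -> J
  P5: T <- L -> C <- R -> J
That exhausts the simple backdoor paths. Count: 5.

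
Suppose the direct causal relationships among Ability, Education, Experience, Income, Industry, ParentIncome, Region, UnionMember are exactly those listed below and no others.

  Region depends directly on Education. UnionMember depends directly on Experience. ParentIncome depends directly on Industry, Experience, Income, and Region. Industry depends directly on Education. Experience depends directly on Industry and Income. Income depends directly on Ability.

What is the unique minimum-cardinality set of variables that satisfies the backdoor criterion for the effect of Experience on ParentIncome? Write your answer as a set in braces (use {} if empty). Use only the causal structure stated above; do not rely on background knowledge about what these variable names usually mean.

Variables eligible for adjustment (non-descendants of Experience, excluding Experience and ParentIncome): {Ability, Education, Income, Industry, Region}.
Backdoor paths from Experience to ParentIncome:
  P1: Experience <- Income -> ParentIncome
  P2: Experience <- Industry <- Education -> Region -> ParentIncome
  P3: Experience <- Industry -> ParentIncome
The empty set is not sufficient: P1 (Experience <- Income -> ParentIncome) has no collider blocking it and no conditioned non-collider, so it is open.
Try {Income, Industry}:
  P1: blocked at fork node Income ∈ conditioning set.
  P2: blocked at chain node Industry ∈ conditioning set.
  P3: blocked at fork node Industry ∈ conditioning set.
{Income, Industry} contains no descendant of Experience and blocks every backdoor path.
Every element of {Income, Industry} is needed (dropping Income leaves P1 open; dropping Industry leaves P2 open), so no proper subset is valid.
Among all size-2 subsets of the eligible variables, only {Income, Industry} blocks every backdoor path, so it is the unique smallest valid adjustment set.

{Income, Industry}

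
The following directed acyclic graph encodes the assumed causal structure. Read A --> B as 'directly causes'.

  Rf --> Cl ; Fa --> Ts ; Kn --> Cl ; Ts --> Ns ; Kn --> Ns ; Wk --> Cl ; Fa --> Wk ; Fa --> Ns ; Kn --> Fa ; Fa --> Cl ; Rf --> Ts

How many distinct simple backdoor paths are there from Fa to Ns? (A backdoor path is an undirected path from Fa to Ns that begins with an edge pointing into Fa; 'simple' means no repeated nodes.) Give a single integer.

2

A backdoor path from Fa to Ns is any simple undirected path whose first edge points into Fa (i.e. leaves Fa via a parent).
Parents of Fa: {Kn}.
Enumerating:
  P1: Fa <- Kn -> Cl <- Rf -> Ts -> Ns
  P2: Fa <- Kn -> Ns
That exhausts the simple backdoor paths. Count: 2.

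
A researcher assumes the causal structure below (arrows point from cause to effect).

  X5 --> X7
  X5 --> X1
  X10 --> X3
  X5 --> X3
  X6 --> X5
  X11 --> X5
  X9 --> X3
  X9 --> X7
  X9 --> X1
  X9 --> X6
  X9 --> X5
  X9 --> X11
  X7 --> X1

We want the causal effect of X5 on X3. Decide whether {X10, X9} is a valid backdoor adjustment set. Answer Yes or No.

Backdoor paths from X5 to X3 (paths whose first edge points into X5):
  P1: X5 <- X9 -> X3
  P2: X5 <- X6 <- X9 -> X3
  P3: X5 <- X11 <- X9 -> X3
Condition 1 (no descendant of X5 in the set): holds — descendants of X5 are {X1, X3, X7}; none are in {X10, X9}.
Condition 2 (every backdoor path blocked by {X10, X9}):
  P1: blocked at fork node X9 ∈ conditioning set.
  P2: blocked at fork node X9 ∈ conditioning set.
  P3: blocked at fork node X9 ∈ conditioning set.
{X10, X9} satisfies the backdoor criterion.

Yes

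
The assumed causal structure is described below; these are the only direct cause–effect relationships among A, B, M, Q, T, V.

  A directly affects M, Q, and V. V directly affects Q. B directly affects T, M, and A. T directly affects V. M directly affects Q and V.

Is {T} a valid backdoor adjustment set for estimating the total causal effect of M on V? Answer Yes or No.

Backdoor paths from M to V (paths whose first edge points into M):
  P1: M <- B -> A -> V
  P2: M <- B -> A -> Q <- V
  P3: M <- B -> T -> V
  P4: M <- A <- B -> T -> V
  P5: M <- A -> V
  P6: M <- A -> Q <- V
Condition 1 (no descendant of M in the set): holds — descendants of M are {Q, V}; none are in {T}.
Condition 2 (every backdoor path blocked by {T}):
  P1: open — no interior node is in the conditioning set.
  P2: blocked at collider Q (neither it nor any descendant is in the conditioning set).
  P3: blocked at chain node T ∈ conditioning set.
  P4: blocked at chain node T ∈ conditioning set.
  P5: open — no interior node is in the conditioning set.
  P6: blocked at collider Q (neither it nor any descendant is in the conditioning set).
{T} does not satisfy the backdoor criterion.

No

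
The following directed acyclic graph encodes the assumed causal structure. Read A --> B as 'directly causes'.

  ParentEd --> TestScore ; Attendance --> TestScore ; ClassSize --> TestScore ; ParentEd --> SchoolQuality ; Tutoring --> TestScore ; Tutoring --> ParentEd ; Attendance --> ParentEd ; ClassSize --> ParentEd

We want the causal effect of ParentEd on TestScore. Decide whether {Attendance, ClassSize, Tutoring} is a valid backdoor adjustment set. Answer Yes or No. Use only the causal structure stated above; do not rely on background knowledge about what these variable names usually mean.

Yes

Backdoor paths from ParentEd to TestScore (paths whose first edge points into ParentEd):
  P1: ParentEd <- Attendance -> TestScore
  P2: ParentEd <- Tutoring -> TestScore
  P3: ParentEd <- ClassSize -> TestScore
Condition 1 (no descendant of ParentEd in the set): holds — descendants of ParentEd are {SchoolQuality, TestScore}; none are in {Attendance, ClassSize, Tutoring}.
Condition 2 (every backdoor path blocked by {Attendance, ClassSize, Tutoring}):
  P1: blocked at fork node Attendance ∈ conditioning set.
  P2: blocked at fork node Tutoring ∈ conditioning set.
  P3: blocked at fork node ClassSize ∈ conditioning set.
{Attendance, ClassSize, Tutoring} satisfies the backdoor criterion.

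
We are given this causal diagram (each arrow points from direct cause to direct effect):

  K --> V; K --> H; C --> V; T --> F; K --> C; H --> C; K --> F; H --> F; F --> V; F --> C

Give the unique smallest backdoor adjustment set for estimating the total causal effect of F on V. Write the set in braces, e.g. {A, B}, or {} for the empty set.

Variables eligible for adjustment (non-descendants of F, excluding F and V): {H, K, T}.
Backdoor paths from F to V:
  P1: F <- K -> H -> C -> V
  P2: F <- K -> C -> V
  P3: F <- K -> V
  P4: F <- H <- K -> C -> V
  P5: F <- H <- K -> V
  P6: F <- H -> C <- K -> V
  P7: F <- H -> C -> V
The empty set is not sufficient: P1 (F <- K -> H -> C -> V) has no collider blocking it and no conditioned non-collider, so it is open.
Try {H, K}:
  P1: blocked at fork node K ∈ conditioning set.
  P2: blocked at fork node K ∈ conditioning set.
  P3: blocked at fork node K ∈ conditioning set.
  P4: blocked at chain node H ∈ conditioning set.
  P5: blocked at chain node H ∈ conditioning set.
  P6: blocked at fork node H ∈ conditioning set.
  P7: blocked at fork node H ∈ conditioning set.
{H, K} contains no descendant of F and blocks every backdoor path.
Every element of {H, K} is needed (dropping H leaves P7 open; dropping K leaves P2 open), so no proper subset is valid.
Among all size-2 subsets of the eligible variables, only {H, K} blocks every backdoor path, so it is the unique smallest valid adjustment set.

{H, K}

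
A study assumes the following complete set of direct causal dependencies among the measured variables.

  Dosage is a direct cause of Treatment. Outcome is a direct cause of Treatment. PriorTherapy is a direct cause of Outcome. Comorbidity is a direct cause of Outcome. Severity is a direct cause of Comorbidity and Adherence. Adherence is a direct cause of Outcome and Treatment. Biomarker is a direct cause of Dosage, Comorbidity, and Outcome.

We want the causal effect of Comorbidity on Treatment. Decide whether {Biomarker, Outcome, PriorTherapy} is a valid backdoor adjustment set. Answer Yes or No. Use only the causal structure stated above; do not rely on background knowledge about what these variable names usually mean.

No

Backdoor paths from Comorbidity to Treatment (paths whose first edge points into Comorbidity):
  P1: Comorbidity <- Biomarker -> Dosage -> Treatment
  P2: Comorbidity <- Biomarker -> Outcome <- Adherence -> Treatment
  P3: Comorbidity <- Biomarker -> Outcome -> Treatment
  P4: Comorbidity <- Severity -> Adherence -> Outcome <- Biomarker -> Dosage -> Treatment
  P5: Comorbidity <- Severity -> Adherence -> Outcome -> Treatment
  P6: Comorbidity <- Severity -> Adherence -> Treatment
Condition 1 (no descendant of Comorbidity in the set): FAILS — Outcome is a descendant of Comorbidity.
Condition 2 (every backdoor path blocked by {Biomarker, Outcome, PriorTherapy}):
  P1: blocked at fork node Biomarker ∈ conditioning set.
  P2: blocked at fork node Biomarker ∈ conditioning set.
  P3: blocked at fork node Biomarker ∈ conditioning set.
  P4: blocked at fork node Biomarker ∈ conditioning set.
  P5: blocked at chain node Outcome ∈ conditioning set.
  P6: open — no interior node is in the conditioning set.
{Biomarker, Outcome, PriorTherapy} does not satisfy the backdoor criterion.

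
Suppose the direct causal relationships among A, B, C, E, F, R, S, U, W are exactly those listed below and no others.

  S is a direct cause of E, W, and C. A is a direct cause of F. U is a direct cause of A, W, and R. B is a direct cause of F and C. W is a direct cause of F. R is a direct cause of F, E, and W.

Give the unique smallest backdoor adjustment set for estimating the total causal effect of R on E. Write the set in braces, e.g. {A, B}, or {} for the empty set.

{}

Variables eligible for adjustment (non-descendants of R, excluding R and E): {A, B, C, S, U}.
Backdoor paths from R to E:
  P1: R <- U -> A -> F <- B -> C <- S -> E
  P2: R <- U -> A -> F <- W <- S -> E
  P3: R <- U -> W <- S -> E
  P4: R <- U -> W -> F <- B -> C <- S -> E
Each backdoor path contains an unconditioned collider, so every path is already blocked with the empty conditioning set:
  P1: blocked at collider F (neither it nor any descendant is in the conditioning set).
  P2: blocked at collider F (neither it nor any descendant is in the conditioning set).
  P3: blocked at collider W (neither it nor any descendant is in the conditioning set).
  P4: blocked at collider F (neither it nor any descendant is in the conditioning set).
The empty set is therefore the unique smallest valid set.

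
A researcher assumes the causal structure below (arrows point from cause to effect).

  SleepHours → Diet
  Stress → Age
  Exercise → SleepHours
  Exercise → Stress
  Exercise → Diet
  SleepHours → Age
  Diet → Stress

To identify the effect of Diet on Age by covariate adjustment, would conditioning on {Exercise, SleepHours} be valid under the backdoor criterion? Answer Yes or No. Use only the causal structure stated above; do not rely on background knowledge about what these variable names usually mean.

Backdoor paths from Diet to Age (paths whose first edge points into Diet):
  P1: Diet <- Exercise -> SleepHours -> Age
  P2: Diet <- Exercise -> Stress -> Age
  P3: Diet <- SleepHours <- Exercise -> Stress -> Age
  P4: Diet <- SleepHours -> Age
Condition 1 (no descendant of Diet in the set): holds — descendants of Diet are {Age, Stress}; none are in {Exercise, SleepHours}.
Condition 2 (every backdoor path blocked by {Exercise, SleepHours}):
  P1: blocked at fork node Exercise ∈ conditioning set.
  P2: blocked at fork node Exercise ∈ conditioning set.
  P3: blocked at chain node SleepHours ∈ conditioning set.
  P4: blocked at fork node SleepHours ∈ conditioning set.
{Exercise, SleepHours} satisfies the backdoor criterion.

Yes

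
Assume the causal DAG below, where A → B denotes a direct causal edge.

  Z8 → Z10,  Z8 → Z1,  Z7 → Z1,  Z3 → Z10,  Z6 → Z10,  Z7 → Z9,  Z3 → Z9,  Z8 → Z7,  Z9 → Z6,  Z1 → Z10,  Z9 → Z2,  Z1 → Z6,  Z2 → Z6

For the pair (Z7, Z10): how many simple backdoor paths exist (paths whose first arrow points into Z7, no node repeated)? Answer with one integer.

5

A backdoor path from Z7 to Z10 is any simple undirected path whose first edge points into Z7 (i.e. leaves Z7 via a parent).
Parents of Z7: {Z8}.
Enumerating:
  P1: Z7 <- Z8 -> Z1 -> Z6 <- Z9 <- Z3 -> Z10
  P2: Z7 <- Z8 -> Z1 -> Z6 <- Z2 <- Z9 <- Z3 -> Z10
  P3: Z7 <- Z8 -> Z1 -> Z6 -> Z10
  P4: Z7 <- Z8 -> Z1 -> Z10
  P5: Z7 <- Z8 -> Z10
That exhausts the simple backdoor paths. Count: 5.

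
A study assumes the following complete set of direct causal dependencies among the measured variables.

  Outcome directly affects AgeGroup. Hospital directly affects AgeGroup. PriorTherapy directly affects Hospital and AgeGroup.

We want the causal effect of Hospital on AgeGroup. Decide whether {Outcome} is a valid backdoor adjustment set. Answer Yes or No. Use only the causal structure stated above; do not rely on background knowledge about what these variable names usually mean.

Backdoor paths from Hospital to AgeGroup (paths whose first edge points into Hospital):
  P1: Hospital <- PriorTherapy -> AgeGroup
Condition 1 (no descendant of Hospital in the set): holds — descendants of Hospital are {AgeGroup}; none are in {Outcome}.
Condition 2 (every backdoor path blocked by {Outcome}):
  P1: open — no interior node is in the conditioning set.
{Outcome} does not satisfy the backdoor criterion.

No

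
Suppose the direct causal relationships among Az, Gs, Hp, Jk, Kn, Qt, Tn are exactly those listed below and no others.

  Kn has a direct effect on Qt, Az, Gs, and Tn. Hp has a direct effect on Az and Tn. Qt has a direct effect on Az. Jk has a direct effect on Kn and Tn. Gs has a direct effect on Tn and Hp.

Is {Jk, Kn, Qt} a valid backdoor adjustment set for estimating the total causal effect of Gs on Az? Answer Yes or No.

Yes

Backdoor paths from Gs to Az (paths whose first edge points into Gs):
  P1: Gs <- Kn <- Jk -> Tn <- Hp -> Az
  P2: Gs <- Kn -> Tn <- Hp -> Az
  P3: Gs <- Kn -> Qt -> Az
  P4: Gs <- Kn -> Az
Condition 1 (no descendant of Gs in the set): holds — descendants of Gs are {Az, Hp, Tn}; none are in {Jk, Kn, Qt}.
Condition 2 (every backdoor path blocked by {Jk, Kn, Qt}):
  P1: blocked at chain node Kn ∈ conditioning set.
  P2: blocked at fork node Kn ∈ conditioning set.
  P3: blocked at fork node Kn ∈ conditioning set.
  P4: blocked at fork node Kn ∈ conditioning set.
{Jk, Kn, Qt} satisfies the backdoor criterion.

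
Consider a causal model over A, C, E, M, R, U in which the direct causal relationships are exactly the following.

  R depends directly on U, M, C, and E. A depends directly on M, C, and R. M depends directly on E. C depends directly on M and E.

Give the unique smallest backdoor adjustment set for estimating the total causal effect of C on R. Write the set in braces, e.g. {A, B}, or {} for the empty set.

Variables eligible for adjustment (non-descendants of C, excluding C and R): {E, M, U}.
Backdoor paths from C to R:
  P1: C <- E -> M -> R
  P2: C <- E -> M -> A <- R
  P3: C <- E -> R
  P4: C <- M <- E -> R
  P5: C <- M -> R
  P6: C <- M -> A <- R
The empty set is not sufficient: P1 (C <- E -> M -> R) has no collider blocking it and no conditioned non-collider, so it is open.
Try {E, M}:
  P1: blocked at fork node E ∈ conditioning set.
  P2: blocked at fork node E ∈ conditioning set.
  P3: blocked at fork node E ∈ conditioning set.
  P4: blocked at chain node M ∈ conditioning set.
  P5: blocked at fork node M ∈ conditioning set.
  P6: blocked at fork node M ∈ conditioning set.
{E, M} contains no descendant of C and blocks every backdoor path.
Every element of {E, M} is needed (dropping E leaves P3 open; dropping M leaves P5 open), so no proper subset is valid.
Among all size-2 subsets of the eligible variables, only {E, M} blocks every backdoor path, so it is the unique smallest valid adjustment set.

{E, M}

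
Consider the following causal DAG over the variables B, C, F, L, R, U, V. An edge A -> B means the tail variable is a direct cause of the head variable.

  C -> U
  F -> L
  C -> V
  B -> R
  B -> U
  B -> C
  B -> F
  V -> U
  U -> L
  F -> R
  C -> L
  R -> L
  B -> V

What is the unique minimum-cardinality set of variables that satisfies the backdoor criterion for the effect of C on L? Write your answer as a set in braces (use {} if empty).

{B}

Variables eligible for adjustment (non-descendants of C, excluding C and L): {B, F, R}.
Backdoor paths from C to L:
  P1: C <- B -> F -> R -> L
  P2: C <- B -> F -> L
  P3: C <- B -> V -> U -> L
  P4: C <- B -> R <- F -> L
  P5: C <- B -> R -> L
  P6: C <- B -> U -> L
The empty set is not sufficient: P1 (C <- B -> F -> R -> L) has no collider blocking it and no conditioned non-collider, so it is open.
Try {B}:
  P1: blocked at fork node B ∈ conditioning set.
  P2: blocked at fork node B ∈ conditioning set.
  P3: blocked at fork node B ∈ conditioning set.
  P4: blocked at fork node B ∈ conditioning set.
  P5: blocked at fork node B ∈ conditioning set.
  P6: blocked at fork node B ∈ conditioning set.
{B} contains no descendant of C and blocks every backdoor path.
No other singleton works — e.g. {F} leaves P3 open — so {B} is the unique smallest valid adjustment set.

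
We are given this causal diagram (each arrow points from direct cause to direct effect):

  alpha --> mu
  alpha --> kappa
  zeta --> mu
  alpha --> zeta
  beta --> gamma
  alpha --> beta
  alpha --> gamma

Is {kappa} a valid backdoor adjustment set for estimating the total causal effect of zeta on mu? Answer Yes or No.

Backdoor paths from zeta to mu (paths whose first edge points into zeta):
  P1: zeta <- alpha -> mu
Condition 1 (no descendant of zeta in the set): holds — descendants of zeta are {mu}; none are in {kappa}.
Condition 2 (every backdoor path blocked by {kappa}):
  P1: open — no interior node is in the conditioning set.
{kappa} does not satisfy the backdoor criterion.

No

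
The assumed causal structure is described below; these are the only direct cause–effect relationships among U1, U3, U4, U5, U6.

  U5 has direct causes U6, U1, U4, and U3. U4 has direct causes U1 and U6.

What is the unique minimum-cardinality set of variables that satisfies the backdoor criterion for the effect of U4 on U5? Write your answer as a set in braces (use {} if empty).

Variables eligible for adjustment (non-descendants of U4, excluding U4 and U5): {U1, U3, U6}.
Backdoor paths from U4 to U5:
  P1: U4 <- U1 -> U5
  P2: U4 <- U6 -> U5
The empty set is not sufficient: P1 (U4 <- U1 -> U5) has no collider blocking it and no conditioned non-collider, so it is open.
Try {U1, U6}:
  P1: blocked at fork node U1 ∈ conditioning set.
  P2: blocked at fork node U6 ∈ conditioning set.
{U1, U6} contains no descendant of U4 and blocks every backdoor path.
Every element of {U1, U6} is needed (dropping U1 leaves P1 open; dropping U6 leaves P2 open), so no proper subset is valid.
Among all size-2 subsets of the eligible variables, only {U1, U6} blocks every backdoor path, so it is the unique smallest valid adjustment set.

{U1, U6}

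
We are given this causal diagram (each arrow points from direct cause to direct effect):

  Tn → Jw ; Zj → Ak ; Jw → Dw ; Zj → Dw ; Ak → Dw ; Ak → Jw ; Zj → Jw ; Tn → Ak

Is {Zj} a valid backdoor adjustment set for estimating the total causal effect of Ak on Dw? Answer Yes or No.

Backdoor paths from Ak to Dw (paths whose first edge points into Ak):
  P1: Ak <- Zj -> Jw -> Dw
  P2: Ak <- Zj -> Dw
  P3: Ak <- Tn -> Jw <- Zj -> Dw
  P4: Ak <- Tn -> Jw -> Dw
Condition 1 (no descendant of Ak in the set): holds — descendants of Ak are {Dw, Jw}; none are in {Zj}.
Condition 2 (every backdoor path blocked by {Zj}):
  P1: blocked at fork node Zj ∈ conditioning set.
  P2: blocked at fork node Zj ∈ conditioning set.
  P3: blocked at collider Jw (neither it nor any descendant is in the conditioning set).
  P4: open — no interior node is in the conditioning set.
{Zj} does not satisfy the backdoor criterion.

No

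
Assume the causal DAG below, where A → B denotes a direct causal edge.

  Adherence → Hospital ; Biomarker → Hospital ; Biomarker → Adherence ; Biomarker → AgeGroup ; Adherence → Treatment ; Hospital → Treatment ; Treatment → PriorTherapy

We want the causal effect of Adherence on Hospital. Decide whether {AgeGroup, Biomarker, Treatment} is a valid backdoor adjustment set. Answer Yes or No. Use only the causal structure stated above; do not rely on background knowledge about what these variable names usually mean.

Backdoor paths from Adherence to Hospital (paths whose first edge points into Adherence):
  P1: Adherence <- Biomarker -> Hospital
Condition 1 (no descendant of Adherence in the set): FAILS — Treatment is a descendant of Adherence.
Condition 2 (every backdoor path blocked by {AgeGroup, Biomarker, Treatment}):
  P1: blocked at fork node Biomarker ∈ conditioning set.
{AgeGroup, Biomarker, Treatment} does not satisfy the backdoor criterion.

No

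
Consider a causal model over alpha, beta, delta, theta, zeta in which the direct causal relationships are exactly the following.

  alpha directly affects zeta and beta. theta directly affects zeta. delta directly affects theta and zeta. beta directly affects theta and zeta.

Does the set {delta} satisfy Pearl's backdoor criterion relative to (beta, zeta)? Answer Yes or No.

No

Backdoor paths from beta to zeta (paths whose first edge points into beta):
  P1: beta <- alpha -> zeta
Condition 1 (no descendant of beta in the set): holds — descendants of beta are {theta, zeta}; none are in {delta}.
Condition 2 (every backdoor path blocked by {delta}):
  P1: open — no interior node is in the conditioning set.
{delta} does not satisfy the backdoor criterion.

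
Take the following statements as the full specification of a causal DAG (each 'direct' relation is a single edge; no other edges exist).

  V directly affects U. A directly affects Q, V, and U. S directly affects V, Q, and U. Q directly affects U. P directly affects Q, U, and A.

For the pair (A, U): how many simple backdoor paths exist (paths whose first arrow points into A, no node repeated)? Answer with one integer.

4

A backdoor path from A to U is any simple undirected path whose first edge points into A (i.e. leaves A via a parent).
Parents of A: {P}.
Enumerating:
  P1: A <- P -> Q <- S -> V -> U
  P2: A <- P -> Q <- S -> U
  P3: A <- P -> Q -> U
  P4: A <- P -> U
That exhausts the simple backdoor paths. Count: 4.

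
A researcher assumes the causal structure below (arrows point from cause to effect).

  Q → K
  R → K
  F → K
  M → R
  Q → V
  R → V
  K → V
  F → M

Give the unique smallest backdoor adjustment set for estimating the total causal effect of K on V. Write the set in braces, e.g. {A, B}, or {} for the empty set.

{Q, R}

Variables eligible for adjustment (non-descendants of K, excluding K and V): {F, M, Q, R}.
Backdoor paths from K to V:
  P1: K <- F -> M -> R -> V
  P2: K <- Q -> V
  P3: K <- R -> V
The empty set is not sufficient: P1 (K <- F -> M -> R -> V) has no collider blocking it and no conditioned non-collider, so it is open.
Try {Q, R}:
  P1: blocked at chain node R ∈ conditioning set.
  P2: blocked at fork node Q ∈ conditioning set.
  P3: blocked at fork node R ∈ conditioning set.
{Q, R} contains no descendant of K and blocks every backdoor path.
Every element of {Q, R} is needed (dropping Q leaves P2 open; dropping R leaves P1 open), so no proper subset is valid.
Among all size-2 subsets of the eligible variables, only {Q, R} blocks every backdoor path, so it is the unique smallest valid adjustment set.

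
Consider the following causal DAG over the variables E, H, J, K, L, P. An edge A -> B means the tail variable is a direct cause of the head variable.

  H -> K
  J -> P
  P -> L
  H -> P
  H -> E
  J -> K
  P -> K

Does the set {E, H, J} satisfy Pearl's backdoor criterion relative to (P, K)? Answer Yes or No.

Yes

Backdoor paths from P to K (paths whose first edge points into P):
  P1: P <- J -> K
  P2: P <- H -> K
Condition 1 (no descendant of P in the set): holds — descendants of P are {K, L}; none are in {E, H, J}.
Condition 2 (every backdoor path blocked by {E, H, J}):
  P1: blocked at fork node J ∈ conditioning set.
  P2: blocked at fork node H ∈ conditioning set.
{E, H, J} satisfies the backdoor criterion.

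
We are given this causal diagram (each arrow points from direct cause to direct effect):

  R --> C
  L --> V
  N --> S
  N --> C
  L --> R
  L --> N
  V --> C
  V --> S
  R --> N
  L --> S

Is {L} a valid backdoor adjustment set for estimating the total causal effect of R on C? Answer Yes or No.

Backdoor paths from R to C (paths whose first edge points into R):
  P1: R <- L -> V -> S <- N -> C
  P2: R <- L -> V -> C
  P3: R <- L -> N -> S <- V -> C
  P4: R <- L -> N -> C
  P5: R <- L -> S <- V -> C
  P6: R <- L -> S <- N -> C
Condition 1 (no descendant of R in the set): holds — descendants of R are {C, N, S}; none are in {L}.
Condition 2 (every backdoor path blocked by {L}):
  P1: blocked at fork node L ∈ conditioning set.
  P2: blocked at fork node L ∈ conditioning set.
  P3: blocked at fork node L ∈ conditioning set.
  P4: blocked at fork node L ∈ conditioning set.
  P5: blocked at fork node L ∈ conditioning set.
  P6: blocked at fork node L ∈ conditioning set.
{L} satisfies the backdoor criterion.

Yes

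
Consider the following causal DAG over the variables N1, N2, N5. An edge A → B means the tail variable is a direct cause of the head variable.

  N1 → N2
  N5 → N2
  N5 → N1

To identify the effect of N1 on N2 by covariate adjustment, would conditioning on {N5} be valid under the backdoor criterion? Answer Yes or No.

Backdoor paths from N1 to N2 (paths whose first edge points into N1):
  P1: N1 <- N5 -> N2
Condition 1 (no descendant of N1 in the set): holds — descendants of N1 are {N2}; none are in {N5}.
Condition 2 (every backdoor path blocked by {N5}):
  P1: blocked at fork node N5 ∈ conditioning set.
{N5} satisfies the backdoor criterion.

Yes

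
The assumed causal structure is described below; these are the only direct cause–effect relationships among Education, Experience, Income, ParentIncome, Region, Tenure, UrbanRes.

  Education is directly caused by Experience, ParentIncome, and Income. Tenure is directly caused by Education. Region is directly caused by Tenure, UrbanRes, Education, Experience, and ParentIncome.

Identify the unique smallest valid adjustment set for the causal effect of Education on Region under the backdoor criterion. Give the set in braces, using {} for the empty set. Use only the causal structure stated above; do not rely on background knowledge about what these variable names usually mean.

{Experience, ParentIncome}

Variables eligible for adjustment (non-descendants of Education, excluding Education and Region): {Experience, Income, ParentIncome, UrbanRes}.
Backdoor paths from Education to Region:
  P1: Education <- ParentIncome -> Region
  P2: Education <- Experience -> Region
The empty set is not sufficient: P1 (Education <- ParentIncome -> Region) has no collider blocking it and no conditioned non-collider, so it is open.
Try {Experience, ParentIncome}:
  P1: blocked at fork node ParentIncome ∈ conditioning set.
  P2: blocked at fork node Experience ∈ conditioning set.
{Experience, ParentIncome} contains no descendant of Education and blocks every backdoor path.
Every element of {Experience, ParentIncome} is needed (dropping Experience leaves P2 open; dropping ParentIncome leaves P1 open), so no proper subset is valid.
Among all size-2 subsets of the eligible variables, only {Experience, ParentIncome} blocks every backdoor path, so it is the unique smallest valid adjustment set.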